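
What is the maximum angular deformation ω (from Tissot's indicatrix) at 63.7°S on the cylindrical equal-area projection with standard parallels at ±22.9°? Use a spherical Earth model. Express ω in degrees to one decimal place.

For cylindrical equal-area with standard parallel φ₀, h = cos φ / cos φ₀ and k = cos φ₀ / cos φ, so h·k = 1.
At 63.7°: h = 0.4810, k = 2.079; principal scales a = 2.079, b = 0.4810.
sin(ω/2) = (a − b)/(a + b) = 1.598/2.560 = 0.6242, so ω = 2 arcsin(0.6242) ≈ 77.3°.

77.3°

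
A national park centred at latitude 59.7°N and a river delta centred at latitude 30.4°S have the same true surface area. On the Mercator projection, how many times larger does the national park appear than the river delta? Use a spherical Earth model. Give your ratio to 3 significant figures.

Mercator is conformal with k = sec φ, so areal scale = k² = sec²φ.
At 59.7°: sec²(59.7°) = 1/0.5045² = 3.929.
At 30.4°: sec²(30.4°) = 1/0.8625² = 1.344.
Ratio = 3.929/1.344 = cos²(30.4°)/cos²(59.7°) ≈ 2.92.

2.92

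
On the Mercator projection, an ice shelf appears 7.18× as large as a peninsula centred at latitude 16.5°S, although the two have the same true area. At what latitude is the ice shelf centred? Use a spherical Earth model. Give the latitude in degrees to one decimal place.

For equal true areas on Mercator, apparent areas scale as sec²φ, so the ratio is cos²φ₂ / cos²φ₁.
cos²φ₂ / cos²φ₁ = 7.18  ⇒  cos φ₁ = cos 16.5° / √7.18 = 0.9588/2.680 = 0.3578.
φ₁ = arccos(0.3578) ≈ 69.0°.

69.0°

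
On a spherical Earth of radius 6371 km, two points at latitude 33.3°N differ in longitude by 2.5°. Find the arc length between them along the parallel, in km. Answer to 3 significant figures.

Arc length along a parallel = R cos φ · Δλ (with Δλ in radians).
= 6371 × cos 33.3° × (2.5° × π/180) = 6371 × 0.8358 × 0.04363 ≈ 232 km.

232 km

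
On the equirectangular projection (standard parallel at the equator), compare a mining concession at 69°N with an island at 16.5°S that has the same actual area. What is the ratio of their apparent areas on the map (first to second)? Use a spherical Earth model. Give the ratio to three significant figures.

Plate carrée maps x = Rλ, y = Rφ. The meridian scale is h = 1 and the parallel scale is k = 1/cos φ = sec φ.
Areal scale at 69°: h·k = 1.000 × 2.790 = 2.790.
Areal scale at 16.5°: h·k = 1.000 × 1.043 = 1.043.
Ratio = 2.790/1.043 ≈ 2.68.

2.68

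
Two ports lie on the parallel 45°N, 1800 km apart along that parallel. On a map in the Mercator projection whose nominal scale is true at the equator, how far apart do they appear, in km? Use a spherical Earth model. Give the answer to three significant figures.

For Mercator, h = k = sec φ (a conformal cylindrical projection has a single point scale, 1/cos φ).
Along the parallel, k = sec 45° = 1/0.7071 = 1.414.
Map distance = 1800 × 1.414 ≈ 2550 km.

2550 km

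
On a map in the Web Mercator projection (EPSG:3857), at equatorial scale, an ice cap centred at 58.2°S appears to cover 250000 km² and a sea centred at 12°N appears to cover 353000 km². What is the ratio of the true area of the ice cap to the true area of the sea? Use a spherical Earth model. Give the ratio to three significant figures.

Since Mercator area scale is 1/cos²φ, the true area equals the apparent area multiplied by cos²φ.
True area of ice cap: 250000 × cos²(58.2°) = 250000 × 0.2777 = 69420 km².
True area of sea: 353000 × cos²(12°) = 353000 × 0.9568 = 337700 km².
Ratio = 69420 / 337700 ≈ 0.206.

0.206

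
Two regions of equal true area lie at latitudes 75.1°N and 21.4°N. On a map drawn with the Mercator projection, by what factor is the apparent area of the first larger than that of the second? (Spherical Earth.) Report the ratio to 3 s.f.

Mercator is conformal with k = sec φ, so areal scale = k² = sec²φ.
At 75.1°: sec²(75.1°) = 1/0.2571² = 15.12.
At 21.4°: sec²(21.4°) = 1/0.9311² = 1.154.
Ratio = 15.12/1.154 = cos²(21.4°)/cos²(75.1°) ≈ 13.1.

13.1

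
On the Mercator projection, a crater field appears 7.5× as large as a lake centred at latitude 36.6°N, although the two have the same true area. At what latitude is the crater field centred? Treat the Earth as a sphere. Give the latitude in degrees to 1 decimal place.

On Mercator, (apparent₁)/(apparent₂) = sec²φ₁ / sec²φ₂ when true areas are equal.
cos²φ₂ / cos²φ₁ = 7.5  ⇒  cos φ₁ = cos 36.6° / √7.5 = 0.8028/2.739 = 0.2931.
φ₁ = arccos(0.2931) ≈ 73.0°.

73.0°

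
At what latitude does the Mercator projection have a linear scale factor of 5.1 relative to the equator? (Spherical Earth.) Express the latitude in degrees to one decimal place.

78.7°

Mercator scale is k = sec φ = 1/cos φ.
1/cos φ = 5.1  ⇒  cos φ = 0.1961  ⇒  φ = arccos(0.1961) ≈ 78.7°.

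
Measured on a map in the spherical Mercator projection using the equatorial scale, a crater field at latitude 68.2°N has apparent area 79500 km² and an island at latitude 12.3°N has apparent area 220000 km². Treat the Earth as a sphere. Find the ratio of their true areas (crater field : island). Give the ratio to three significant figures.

Since Mercator area scale is 1/cos²φ, the true area equals the apparent area multiplied by cos²φ.
True area of crater field: 79500 × cos²(68.2°) = 79500 × 0.1379 = 10960 km².
True area of island: 220000 × cos²(12.3°) = 220000 × 0.9546 = 210000 km².
Ratio = 10960 / 210000 ≈ 0.0522.

0.0522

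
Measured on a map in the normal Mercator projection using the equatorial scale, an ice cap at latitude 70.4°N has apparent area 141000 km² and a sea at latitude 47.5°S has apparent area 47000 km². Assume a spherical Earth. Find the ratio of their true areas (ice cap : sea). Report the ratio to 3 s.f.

0.740

Mercator's areal exaggeration is sec²φ; hence true area = (apparent area) · cos²φ.
True area of ice cap: 141000 × cos²(70.4°) = 141000 × 0.1125 = 15870 km².
True area of sea: 47000 × cos²(47.5°) = 47000 × 0.4564 = 21450 km².
Ratio = 15870 / 21450 ≈ 0.740.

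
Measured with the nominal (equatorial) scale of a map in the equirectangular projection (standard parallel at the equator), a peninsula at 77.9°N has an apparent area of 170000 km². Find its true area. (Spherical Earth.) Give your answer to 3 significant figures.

Plate carrée maps x = Rλ, y = Rφ. The meridian scale is h = 1 and the parallel scale is k = 1/cos φ = sec φ.
Areal scale = h·k = 1 × sec φ; at 77.9°, h = 1.000, k = 4.771, so h·k = 4.771.
True area = apparent / (areal scale) = 170000 / 4.771 ≈ 35600 km².

35600 km²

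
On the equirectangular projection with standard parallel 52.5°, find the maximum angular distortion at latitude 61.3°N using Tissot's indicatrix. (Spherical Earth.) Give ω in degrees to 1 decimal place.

In the equirectangular projection with standard parallel φ₀ = 52.5° (x = Rλ cos φ₀, y = Rφ), meridians are true-scale (h = 1) and the parallel scale is k = cos φ₀ / cos φ.
At 61.3°: h = 1.000, k = 1.268; principal scales a = 1.268, b = 1.000.
sin(ω/2) = (a − b)/(a + b) = 0.2677/2.268 = 0.1180, so ω = 2 arcsin(0.1180) ≈ 13.6°.

13.6°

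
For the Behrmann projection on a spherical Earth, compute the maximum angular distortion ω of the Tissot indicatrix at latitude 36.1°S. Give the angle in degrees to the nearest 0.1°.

7.9°

Behrmann is a cylindrical equal-area projection with standard parallels at ±30°. For cylindrical equal-area with standard parallel φ₀, h = cos φ / cos φ₀ and k = cos φ₀ / cos φ, so h·k = 1.
At 36.1°: h = 0.9330, k = 1.072; principal scales a = 1.072, b = 0.9330.
sin(ω/2) = (a − b)/(a + b) = 0.1388/2.005 = 0.06925, so ω = 2 arcsin(0.06925) ≈ 7.9°.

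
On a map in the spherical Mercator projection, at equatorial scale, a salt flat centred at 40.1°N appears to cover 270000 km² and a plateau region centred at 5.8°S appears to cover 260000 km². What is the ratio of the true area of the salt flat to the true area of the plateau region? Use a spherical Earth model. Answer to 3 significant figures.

0.614

Mercator's areal exaggeration is sec²φ; hence true area = (apparent area) · cos²φ.
True area of salt flat: 270000 × cos²(40.1°) = 270000 × 0.5851 = 158000 km².
True area of plateau region: 260000 × cos²(5.8°) = 260000 × 0.9898 = 257300 km².
Ratio = 158000 / 257300 ≈ 0.614.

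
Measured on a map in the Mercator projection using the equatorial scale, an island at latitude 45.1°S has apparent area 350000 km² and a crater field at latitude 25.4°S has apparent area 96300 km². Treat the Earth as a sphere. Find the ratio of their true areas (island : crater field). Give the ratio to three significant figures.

Since Mercator area scale is 1/cos²φ, the true area equals the apparent area multiplied by cos²φ.
True area of island: 350000 × cos²(45.1°) = 350000 × 0.4983 = 174400 km².
True area of crater field: 96300 × cos²(25.4°) = 96300 × 0.8160 = 78580 km².
Ratio = 174400 / 78580 ≈ 2.22.

2.22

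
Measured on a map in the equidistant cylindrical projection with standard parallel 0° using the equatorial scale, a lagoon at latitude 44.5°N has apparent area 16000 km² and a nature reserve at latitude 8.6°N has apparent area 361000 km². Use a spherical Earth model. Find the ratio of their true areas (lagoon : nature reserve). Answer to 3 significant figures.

On the plate carrée, areal scale = h·k = 1 × sec φ, so true area = apparent × cos φ.
True area of lagoon: 16000 × cos(44.5°) = 16000 × 0.7133 = 11410 km².
True area of nature reserve: 361000 × cos(8.6°) = 361000 × 0.9888 = 356900 km².
Ratio = 11410 / 356900 ≈ 0.0320.

0.0320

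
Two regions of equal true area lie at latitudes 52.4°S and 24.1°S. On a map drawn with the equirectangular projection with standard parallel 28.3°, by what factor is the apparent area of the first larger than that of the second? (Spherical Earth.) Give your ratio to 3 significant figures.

1.50

With standard parallel φ₀ = 28.3°, the equirectangular projection gives x = Rλ cos φ₀, y = Rφ, so h = 1 and k = cos 28.3° / cos φ.
Areal scale at 52.4°: h·k = 1.000 × 1.443 = 1.443.
Areal scale at 24.1°: h·k = 1.000 × 0.9646 = 0.9646.
Ratio = 1.443/0.9646 ≈ 1.50.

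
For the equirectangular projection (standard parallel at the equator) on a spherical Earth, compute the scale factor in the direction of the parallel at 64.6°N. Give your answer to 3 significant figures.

For the equirectangular projection with φ₀ = 0 (plate carrée), h = 1 along meridians and k = sec φ along parallels.
k = 1/cos 64.6° = 1/0.4289 = 2.331.

2.33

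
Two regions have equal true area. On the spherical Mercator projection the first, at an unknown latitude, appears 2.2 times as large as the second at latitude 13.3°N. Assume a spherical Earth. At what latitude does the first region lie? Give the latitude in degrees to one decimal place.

49.0°

Mercator areal scale is sec²φ, so apparent-area ratio = sec²φ₁ / sec²φ₂ = cos²φ₂ / cos²φ₁.
cos²φ₂ / cos²φ₁ = 2.2  ⇒  cos φ₁ = cos 13.3° / √2.2 = 0.9732/1.483 = 0.6561.
φ₁ = arccos(0.6561) ≈ 49.0°.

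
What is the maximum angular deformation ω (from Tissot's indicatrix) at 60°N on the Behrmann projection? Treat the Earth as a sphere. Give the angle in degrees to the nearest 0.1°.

60.0°

The Behrmann projection is cylindrical equal-area with φ₀ = 30°. For cylindrical equal-area with standard parallel φ₀, h = cos φ / cos φ₀ and k = cos φ₀ / cos φ, so h·k = 1.
At 60°: h = 0.5774, k = 1.732; principal scales a = 1.732, b = 0.5774.
sin(ω/2) = (a − b)/(a + b) = 1.155/2.309 = 0.5000, so ω = 2 arcsin(0.5000) ≈ 60.0°.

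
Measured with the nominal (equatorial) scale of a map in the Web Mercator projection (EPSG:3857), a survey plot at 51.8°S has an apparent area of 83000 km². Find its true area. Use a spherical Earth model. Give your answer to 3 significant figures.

31700 km²

Mercator is conformal, so the point scale is isotropic: h = k = sec φ = 1/cos φ.
Areal scale = k² = sec²φ = 1/cos²(51.8°) = 1/0.6184² = 2.615.
True area = apparent / (areal scale) = 83000 / 2.615 ≈ 31700 km².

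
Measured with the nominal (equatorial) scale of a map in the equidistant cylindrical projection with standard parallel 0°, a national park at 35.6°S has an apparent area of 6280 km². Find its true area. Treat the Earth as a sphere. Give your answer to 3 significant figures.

5110 km²

Plate carrée maps x = Rλ, y = Rφ. The meridian scale is h = 1 and the parallel scale is k = 1/cos φ = sec φ.
Areal scale = h·k = 1 × sec φ; at 35.6°, h = 1.000, k = 1.230, so h·k = 1.230.
True area = apparent / (areal scale) = 6280 / 1.230 ≈ 5110 km².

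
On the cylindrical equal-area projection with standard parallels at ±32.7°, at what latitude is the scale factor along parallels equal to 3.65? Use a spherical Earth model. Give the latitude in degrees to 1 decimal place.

A cylindrical equal-area projection with standard parallel φ₀ has meridian scale h = cos φ / cos φ₀ and parallel scale k = cos φ₀ / cos φ (so areas are preserved, h·k = 1).
k = cos φ₀ / cos φ = 3.65  ⇒  cos φ = cos 32.7° / 3.65 = 0.2306.
φ = arccos(0.2306) ≈ 76.7°.

76.7°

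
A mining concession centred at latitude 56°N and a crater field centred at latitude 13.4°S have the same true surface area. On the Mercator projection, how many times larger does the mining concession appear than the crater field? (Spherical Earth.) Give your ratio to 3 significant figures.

Mercator is conformal with k = sec φ, so areal scale = k² = sec²φ.
At 56°: sec²(56°) = 1/0.5592² = 3.198.
At 13.4°: sec²(13.4°) = 1/0.9728² = 1.057.
Ratio = 3.198/1.057 = cos²(13.4°)/cos²(56°) ≈ 3.03.

3.03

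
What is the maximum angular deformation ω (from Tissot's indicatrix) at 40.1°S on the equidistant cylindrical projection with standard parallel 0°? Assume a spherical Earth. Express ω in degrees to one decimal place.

15.3°

In the plate carrée (x = Rλ, y = Rφ), meridians are true-scale (h = 1) and parallels are stretched by k = sec φ.
At 40.1°: h = 1.000, k = 1.307; principal scales a = 1.307, b = 1.000.
sin(ω/2) = (a − b)/(a + b) = 0.3073/2.307 = 0.1332, so ω = 2 arcsin(0.1332) ≈ 15.3°.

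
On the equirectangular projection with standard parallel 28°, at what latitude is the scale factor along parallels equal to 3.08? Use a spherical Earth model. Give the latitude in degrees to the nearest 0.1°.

73.3°

In the equirectangular projection with standard parallel φ₀ = 28° (x = Rλ cos φ₀, y = Rφ), meridians are true-scale (h = 1) and the parallel scale is k = cos φ₀ / cos φ.
k = cos φ₀ / cos φ = 3.08  ⇒  cos φ = cos 28° / 3.08 = 0.2867.
φ = arccos(0.2867) ≈ 73.3°.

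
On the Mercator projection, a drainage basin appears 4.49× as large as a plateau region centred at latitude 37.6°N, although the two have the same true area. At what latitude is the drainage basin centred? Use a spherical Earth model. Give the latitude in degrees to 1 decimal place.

For equal true areas on Mercator, apparent areas scale as sec²φ, so the ratio is cos²φ₂ / cos²φ₁.
cos²φ₂ / cos²φ₁ = 4.49  ⇒  cos φ₁ = cos 37.6° / √4.49 = 0.7923/2.119 = 0.3739.
φ₁ = arccos(0.3739) ≈ 68.0°.

68.0°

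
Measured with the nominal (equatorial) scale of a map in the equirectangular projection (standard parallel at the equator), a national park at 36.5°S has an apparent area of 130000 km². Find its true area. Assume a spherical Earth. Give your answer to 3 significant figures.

For the equirectangular projection with φ₀ = 0 (plate carrée), h = 1 along meridians and k = sec φ along parallels.
Areal scale = h·k = 1 × sec φ; at 36.5°, h = 1.000, k = 1.244, so h·k = 1.244.
True area = apparent / (areal scale) = 130000 / 1.244 ≈ 105000 km².

105000 km²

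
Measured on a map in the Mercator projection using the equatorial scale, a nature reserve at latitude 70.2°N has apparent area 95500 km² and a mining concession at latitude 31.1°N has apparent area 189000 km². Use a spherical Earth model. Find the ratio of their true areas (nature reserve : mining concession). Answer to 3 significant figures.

0.0791

Since Mercator area scale is 1/cos²φ, the true area equals the apparent area multiplied by cos²φ.
True area of nature reserve: 95500 × cos²(70.2°) = 95500 × 0.1147 = 10960 km².
True area of mining concession: 189000 × cos²(31.1°) = 189000 × 0.7332 = 138600 km².
Ratio = 10960 / 138600 ≈ 0.0791.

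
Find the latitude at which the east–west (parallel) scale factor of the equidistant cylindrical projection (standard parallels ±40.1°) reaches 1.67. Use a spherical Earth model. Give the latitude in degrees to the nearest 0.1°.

With standard parallel φ₀ = 40.1°, the equirectangular projection gives x = Rλ cos φ₀, y = Rφ, so h = 1 and k = cos 40.1° / cos φ.
k = cos φ₀ / cos φ = 1.67  ⇒  cos φ = cos 40.1° / 1.67 = 0.4580.
φ = arccos(0.4580) ≈ 62.7°.

62.7°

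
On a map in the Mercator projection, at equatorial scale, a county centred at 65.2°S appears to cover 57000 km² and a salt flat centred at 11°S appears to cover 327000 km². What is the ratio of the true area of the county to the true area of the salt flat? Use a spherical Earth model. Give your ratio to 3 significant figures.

0.0318

On Mercator the areal scale is sec²φ, so true area = apparent × cos²φ.
True area of county: 57000 × cos²(65.2°) = 57000 × 0.1759 = 10030 km².
True area of salt flat: 327000 × cos²(11°) = 327000 × 0.9636 = 315100 km².
Ratio = 10030 / 315100 ≈ 0.0318.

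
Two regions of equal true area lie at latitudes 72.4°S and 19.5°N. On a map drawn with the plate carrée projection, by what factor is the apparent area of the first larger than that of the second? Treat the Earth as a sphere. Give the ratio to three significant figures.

In the plate carrée (x = Rλ, y = Rφ), meridians are true-scale (h = 1) and parallels are stretched by k = sec φ.
Areal scale at 72.4°: h·k = 1.000 × 3.307 = 3.307.
Areal scale at 19.5°: h·k = 1.000 × 1.061 = 1.061.
Ratio = 3.307/1.061 ≈ 3.12.

3.12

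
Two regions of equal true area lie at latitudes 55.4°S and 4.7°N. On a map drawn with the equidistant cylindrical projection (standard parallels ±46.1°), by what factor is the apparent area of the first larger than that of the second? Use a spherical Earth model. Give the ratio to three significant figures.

1.76

The equidistant cylindrical projection with φ₀ = 46.1° has h = 1 (meridians true) and k = cos φ₀ / cos φ along parallels.
Areal scale at 55.4°: h·k = 1.000 × 1.221 = 1.221.
Areal scale at 4.7°: h·k = 1.000 × 0.6957 = 0.6957.
Ratio = 1.221/0.6957 ≈ 1.76.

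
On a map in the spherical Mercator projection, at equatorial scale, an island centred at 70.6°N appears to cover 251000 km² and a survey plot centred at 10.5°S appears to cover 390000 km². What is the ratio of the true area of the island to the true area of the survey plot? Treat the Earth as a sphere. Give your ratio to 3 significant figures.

0.0734

Mercator's areal exaggeration is sec²φ; hence true area = (apparent area) · cos²φ.
True area of island: 251000 × cos²(70.6°) = 251000 × 0.1103 = 27690 km².
True area of survey plot: 390000 × cos²(10.5°) = 390000 × 0.9668 = 377000 km².
Ratio = 27690 / 377000 ≈ 0.0734.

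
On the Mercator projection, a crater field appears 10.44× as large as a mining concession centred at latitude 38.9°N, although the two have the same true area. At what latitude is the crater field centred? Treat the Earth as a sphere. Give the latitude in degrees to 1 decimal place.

76.1°

Mercator areal scale is sec²φ, so apparent-area ratio = sec²φ₁ / sec²φ₂ = cos²φ₂ / cos²φ₁.
cos²φ₂ / cos²φ₁ = 10.44  ⇒  cos φ₁ = cos 38.9° / √10.44 = 0.7782/3.231 = 0.2409.
φ₁ = arccos(0.2409) ≈ 76.1°.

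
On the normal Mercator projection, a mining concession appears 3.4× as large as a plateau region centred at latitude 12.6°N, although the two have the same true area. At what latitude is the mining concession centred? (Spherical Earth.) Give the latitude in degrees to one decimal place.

58.0°

For equal true areas on Mercator, apparent areas scale as sec²φ, so the ratio is cos²φ₂ / cos²φ₁.
cos²φ₂ / cos²φ₁ = 3.4  ⇒  cos φ₁ = cos 12.6° / √3.4 = 0.9759/1.844 = 0.5293.
φ₁ = arccos(0.5293) ≈ 58.0°.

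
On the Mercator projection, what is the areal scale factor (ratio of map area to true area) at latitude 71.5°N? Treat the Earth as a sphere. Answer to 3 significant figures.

Mercator is conformal, so the point scale is isotropic: h = k = sec φ = 1/cos φ.
Areal scale = k² = sec²φ = 1/cos²(71.5°) = 1/0.3173² = 9.932.

9.93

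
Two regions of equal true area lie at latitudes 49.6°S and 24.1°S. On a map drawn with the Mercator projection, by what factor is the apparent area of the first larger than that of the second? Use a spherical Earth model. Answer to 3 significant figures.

On Mercator, area is exaggerated by sec²φ = 1/cos²φ.
At 49.6°: sec²(49.6°) = 1/0.6481² = 2.381.
At 24.1°: sec²(24.1°) = 1/0.9128² = 1.200.
Ratio = 2.381/1.200 = cos²(24.1°)/cos²(49.6°) ≈ 1.98.

1.98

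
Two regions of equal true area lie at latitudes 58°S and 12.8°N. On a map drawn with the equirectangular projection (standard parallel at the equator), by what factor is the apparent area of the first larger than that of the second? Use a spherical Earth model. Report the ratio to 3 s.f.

1.84

Plate carrée maps x = Rλ, y = Rφ. The meridian scale is h = 1 and the parallel scale is k = 1/cos φ = sec φ.
Areal scale at 58°: h·k = 1.000 × 1.887 = 1.887.
Areal scale at 12.8°: h·k = 1.000 × 1.025 = 1.025.
Ratio = 1.887/1.025 ≈ 1.84.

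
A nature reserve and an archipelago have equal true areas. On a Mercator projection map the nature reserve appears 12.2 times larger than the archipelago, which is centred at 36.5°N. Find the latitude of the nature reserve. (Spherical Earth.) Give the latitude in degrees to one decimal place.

76.7°

For equal true areas on Mercator, apparent areas scale as sec²φ, so the ratio is cos²φ₂ / cos²φ₁.
cos²φ₂ / cos²φ₁ = 12.2  ⇒  cos φ₁ = cos 36.5° / √12.2 = 0.8039/3.493 = 0.2301.
φ₁ = arccos(0.2301) ≈ 76.7°.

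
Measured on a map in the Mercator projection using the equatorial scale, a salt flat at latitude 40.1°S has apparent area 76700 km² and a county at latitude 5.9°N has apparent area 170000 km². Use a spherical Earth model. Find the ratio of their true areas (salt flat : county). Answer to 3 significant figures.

0.267

Mercator's areal exaggeration is sec²φ; hence true area = (apparent area) · cos²φ.
True area of salt flat: 76700 × cos²(40.1°) = 76700 × 0.5851 = 44880 km².
True area of county: 170000 × cos²(5.9°) = 170000 × 0.9894 = 168200 km².
Ratio = 44880 / 168200 ≈ 0.267.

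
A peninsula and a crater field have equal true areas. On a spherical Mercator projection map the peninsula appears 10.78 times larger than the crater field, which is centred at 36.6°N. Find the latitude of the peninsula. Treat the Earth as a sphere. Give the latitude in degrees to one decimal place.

On Mercator, (apparent₁)/(apparent₂) = sec²φ₁ / sec²φ₂ when true areas are equal.
cos²φ₂ / cos²φ₁ = 10.78  ⇒  cos φ₁ = cos 36.6° / √10.78 = 0.8028/3.283 = 0.2445.
φ₁ = arccos(0.2445) ≈ 75.8°.

75.8°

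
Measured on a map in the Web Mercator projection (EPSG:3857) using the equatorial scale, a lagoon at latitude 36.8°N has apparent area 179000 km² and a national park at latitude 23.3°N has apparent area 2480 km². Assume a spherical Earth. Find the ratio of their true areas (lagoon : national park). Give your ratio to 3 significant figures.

Since Mercator area scale is 1/cos²φ, the true area equals the apparent area multiplied by cos²φ.
True area of lagoon: 179000 × cos²(36.8°) = 179000 × 0.6412 = 114800 km².
True area of national park: 2480 × cos²(23.3°) = 2480 × 0.8435 = 2092 km².
Ratio = 114800 / 2092 ≈ 54.9.

54.9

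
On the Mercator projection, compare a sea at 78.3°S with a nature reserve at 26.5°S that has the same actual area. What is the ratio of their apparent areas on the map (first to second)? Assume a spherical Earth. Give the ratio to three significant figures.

Mercator is conformal with k = sec φ, so areal scale = k² = sec²φ.
At 78.3°: sec²(78.3°) = 1/0.2028² = 24.32.
At 26.5°: sec²(26.5°) = 1/0.8949² = 1.249.
Ratio = 24.32/1.249 = cos²(26.5°)/cos²(78.3°) ≈ 19.5.

19.5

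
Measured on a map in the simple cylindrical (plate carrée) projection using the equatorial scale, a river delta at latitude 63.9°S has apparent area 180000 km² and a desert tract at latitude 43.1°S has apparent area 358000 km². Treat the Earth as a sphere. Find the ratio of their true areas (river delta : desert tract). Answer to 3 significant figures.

0.303

Plate carrée has h = 1 and k = sec φ, giving areal scale sec φ; true area = (apparent area) · cos φ.
True area of river delta: 180000 × cos(63.9°) = 180000 × 0.4399 = 79190 km².
True area of desert tract: 358000 × cos(43.1°) = 358000 × 0.7302 = 261400 km².
Ratio = 79190 / 261400 ≈ 0.303.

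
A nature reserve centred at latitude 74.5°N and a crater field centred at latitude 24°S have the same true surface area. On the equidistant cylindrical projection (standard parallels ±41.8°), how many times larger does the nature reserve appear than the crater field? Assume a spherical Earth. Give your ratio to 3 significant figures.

3.42

In the equirectangular projection with standard parallel φ₀ = 41.8° (x = Rλ cos φ₀, y = Rφ), meridians are true-scale (h = 1) and the parallel scale is k = cos φ₀ / cos φ.
Areal scale at 74.5°: h·k = 1.000 × 2.790 = 2.790.
Areal scale at 24°: h·k = 1.000 × 0.8160 = 0.8160.
Ratio = 2.790/0.8160 ≈ 3.42.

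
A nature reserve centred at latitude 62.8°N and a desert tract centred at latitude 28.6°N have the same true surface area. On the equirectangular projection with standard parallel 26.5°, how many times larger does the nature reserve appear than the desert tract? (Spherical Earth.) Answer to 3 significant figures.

1.92

The equidistant cylindrical projection with φ₀ = 26.5° has h = 1 (meridians true) and k = cos φ₀ / cos φ along parallels.
Areal scale at 62.8°: h·k = 1.000 × 1.958 = 1.958.
Areal scale at 28.6°: h·k = 1.000 × 1.019 = 1.019.
Ratio = 1.958/1.019 ≈ 1.92.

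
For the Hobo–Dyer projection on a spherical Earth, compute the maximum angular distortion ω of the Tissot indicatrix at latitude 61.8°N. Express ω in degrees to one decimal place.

The Hobo–Dyer projection is cylindrical equal-area with φ₀ = 37.5°. For cylindrical equal-area with standard parallel φ₀, h = cos φ / cos φ₀ and k = cos φ₀ / cos φ, so h·k = 1.
At 61.8°: h = 0.5956, k = 1.679; principal scales a = 1.679, b = 0.5956.
sin(ω/2) = (a − b)/(a + b) = 1.083/2.275 = 0.4763, so ω = 2 arcsin(0.4763) ≈ 56.9°.

56.9°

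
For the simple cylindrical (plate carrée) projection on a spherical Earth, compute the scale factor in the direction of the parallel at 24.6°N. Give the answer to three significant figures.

Plate carrée maps x = Rλ, y = Rφ. The meridian scale is h = 1 and the parallel scale is k = 1/cos φ = sec φ.
k = 1/cos 24.6° = 1/0.9092 = 1.100.

1.10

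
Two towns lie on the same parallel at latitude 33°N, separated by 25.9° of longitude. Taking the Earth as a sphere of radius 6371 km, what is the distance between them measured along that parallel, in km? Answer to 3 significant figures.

2420 km

Arc length along a parallel = R cos φ · Δλ (with Δλ in radians).
= 6371 × cos 33° × (25.9° × π/180) = 6371 × 0.8387 × 0.4520 ≈ 2420 km.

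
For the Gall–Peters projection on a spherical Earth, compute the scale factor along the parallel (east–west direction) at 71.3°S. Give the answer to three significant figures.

2.21

Gall–Peters is a cylindrical equal-area projection with standard parallels at ±45°. For cylindrical equal-area with standard parallel φ₀, h = cos φ / cos φ₀ and k = cos φ₀ / cos φ, so h·k = 1.
k = cos 45° / cos 71.3° = 0.7071/0.3206 = 2.205.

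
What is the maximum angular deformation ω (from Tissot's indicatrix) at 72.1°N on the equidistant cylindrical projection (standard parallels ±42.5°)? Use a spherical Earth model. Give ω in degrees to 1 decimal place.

The equidistant cylindrical projection with φ₀ = 42.5° has h = 1 (meridians true) and k = cos φ₀ / cos φ along parallels.
At 72.1°: h = 1.000, k = 2.399; principal scales a = 2.399, b = 1.000.
sin(ω/2) = (a − b)/(a + b) = 1.399/3.399 = 0.4116, so ω = 2 arcsin(0.4116) ≈ 48.6°.

48.6°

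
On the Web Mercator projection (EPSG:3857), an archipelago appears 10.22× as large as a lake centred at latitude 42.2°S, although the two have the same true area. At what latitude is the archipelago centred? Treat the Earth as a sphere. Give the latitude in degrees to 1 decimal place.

For equal true areas on Mercator, apparent areas scale as sec²φ, so the ratio is cos²φ₂ / cos²φ₁.
cos²φ₂ / cos²φ₁ = 10.22  ⇒  cos φ₁ = cos 42.2° / √10.22 = 0.7408/3.197 = 0.2317.
φ₁ = arccos(0.2317) ≈ 76.6°.

76.6°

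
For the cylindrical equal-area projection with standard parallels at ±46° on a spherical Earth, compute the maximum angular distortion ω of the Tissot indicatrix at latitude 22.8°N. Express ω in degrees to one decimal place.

A cylindrical equal-area projection with standard parallel φ₀ has meridian scale h = cos φ / cos φ₀ and parallel scale k = cos φ₀ / cos φ (so areas are preserved, h·k = 1).
At 22.8°: h = 1.327, k = 0.7535; principal scales a = 1.327, b = 0.7535.
sin(ω/2) = (a − b)/(a + b) = 0.5735/2.081 = 0.2757, so ω = 2 arcsin(0.2757) ≈ 32.0°.

32.0°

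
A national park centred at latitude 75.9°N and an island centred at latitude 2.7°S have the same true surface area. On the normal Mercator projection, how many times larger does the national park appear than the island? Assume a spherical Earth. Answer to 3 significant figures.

Mercator areal scale is sec²φ.
At 75.9°: sec²(75.9°) = 1/0.2436² = 16.85.
At 2.7°: sec²(2.7°) = 1/0.9989² = 1.002.
Ratio = 16.85/1.002 = cos²(2.7°)/cos²(75.9°) ≈ 16.8.

16.8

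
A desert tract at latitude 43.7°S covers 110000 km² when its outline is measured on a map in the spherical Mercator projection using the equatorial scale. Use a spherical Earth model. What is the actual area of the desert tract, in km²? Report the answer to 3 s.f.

The Mercator projection is conformal; its linear scale factor is the same in every direction and equals sec φ = 1/cos φ.
Areal scale = k² = sec²φ = 1/cos²(43.7°) = 1/0.7230² = 1.913.
True area = apparent / (areal scale) = 110000 / 1.913 ≈ 57500 km².

57500 km²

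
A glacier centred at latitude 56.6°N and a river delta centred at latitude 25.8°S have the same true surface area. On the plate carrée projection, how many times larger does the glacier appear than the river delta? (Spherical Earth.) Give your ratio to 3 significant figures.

For the equirectangular projection with φ₀ = 0 (plate carrée), h = 1 along meridians and k = sec φ along parallels.
Areal scale at 56.6°: h·k = 1.000 × 1.817 = 1.817.
Areal scale at 25.8°: h·k = 1.000 × 1.111 = 1.111.
Ratio = 1.817/1.111 ≈ 1.64.

1.64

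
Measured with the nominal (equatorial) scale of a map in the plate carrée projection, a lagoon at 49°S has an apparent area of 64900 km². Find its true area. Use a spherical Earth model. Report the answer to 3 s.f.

Plate carrée maps x = Rλ, y = Rφ. The meridian scale is h = 1 and the parallel scale is k = 1/cos φ = sec φ.
Areal scale = h·k = 1 × sec φ; at 49°, h = 1.000, k = 1.524, so h·k = 1.524.
True area = apparent / (areal scale) = 64900 / 1.524 ≈ 42600 km².

42600 km²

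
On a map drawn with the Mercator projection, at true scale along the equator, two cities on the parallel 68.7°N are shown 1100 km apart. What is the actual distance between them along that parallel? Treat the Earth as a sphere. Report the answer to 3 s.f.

The Mercator projection is conformal; its linear scale factor is the same in every direction and equals sec φ = 1/cos φ.
Along the parallel at 68.7°, map distances are exaggerated by k = sec 68.7° = 2.753.
True distance = 1100 / 2.753 = 1100 × cos 68.7° ≈ 400 km.

400 km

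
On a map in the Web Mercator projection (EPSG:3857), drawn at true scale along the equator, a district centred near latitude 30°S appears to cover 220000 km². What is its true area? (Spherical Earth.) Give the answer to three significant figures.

165000 km²

Mercator is conformal, so the point scale is isotropic: h = k = sec φ = 1/cos φ.
Areal scale = k² = sec²φ = 1/cos²(30°) = 1/0.8660² = 1.333.
True area = apparent / (areal scale) = 220000 / 1.333 ≈ 165000 km².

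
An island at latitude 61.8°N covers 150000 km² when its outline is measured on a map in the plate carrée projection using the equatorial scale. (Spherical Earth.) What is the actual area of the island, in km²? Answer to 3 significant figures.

70900 km²

For the equirectangular projection with φ₀ = 0 (plate carrée), h = 1 along meridians and k = sec φ along parallels.
Areal scale = h·k = 1 × sec φ; at 61.8°, h = 1.000, k = 2.116, so h·k = 2.116.
True area = apparent / (areal scale) = 150000 / 2.116 ≈ 70900 km².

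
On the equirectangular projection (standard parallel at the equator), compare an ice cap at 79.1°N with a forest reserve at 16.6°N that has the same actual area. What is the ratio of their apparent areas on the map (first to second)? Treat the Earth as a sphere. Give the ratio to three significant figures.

In the plate carrée (x = Rλ, y = Rφ), meridians are true-scale (h = 1) and parallels are stretched by k = sec φ.
Areal scale at 79.1°: h·k = 1.000 × 5.288 = 5.288.
Areal scale at 16.6°: h·k = 1.000 × 1.043 = 1.043.
Ratio = 5.288/1.043 ≈ 5.07.

5.07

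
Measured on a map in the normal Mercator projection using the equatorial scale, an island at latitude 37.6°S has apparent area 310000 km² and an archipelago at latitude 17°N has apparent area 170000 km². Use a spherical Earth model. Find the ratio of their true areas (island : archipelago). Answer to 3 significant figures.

1.25

Since Mercator area scale is 1/cos²φ, the true area equals the apparent area multiplied by cos²φ.
True area of island: 310000 × cos²(37.6°) = 310000 × 0.6277 = 194600 km².
True area of archipelago: 170000 × cos²(17°) = 170000 × 0.9145 = 155500 km².
Ratio = 194600 / 155500 ≈ 1.25.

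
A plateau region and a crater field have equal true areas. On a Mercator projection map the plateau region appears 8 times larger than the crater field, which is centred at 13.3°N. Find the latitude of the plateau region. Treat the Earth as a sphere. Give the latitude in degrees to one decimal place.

Mercator areal scale is sec²φ, so apparent-area ratio = sec²φ₁ / sec²φ₂ = cos²φ₂ / cos²φ₁.
cos²φ₂ / cos²φ₁ = 8  ⇒  cos φ₁ = cos 13.3° / √8 = 0.9732/2.828 = 0.3441.
φ₁ = arccos(0.3441) ≈ 69.9°.

69.9°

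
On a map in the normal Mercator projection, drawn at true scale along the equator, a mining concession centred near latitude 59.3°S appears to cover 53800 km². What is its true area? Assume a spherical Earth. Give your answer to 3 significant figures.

For Mercator, h = k = sec φ (a conformal cylindrical projection has a single point scale, 1/cos φ).
Areal scale = k² = sec²φ = 1/cos²(59.3°) = 1/0.5105² = 3.837.
True area = apparent / (areal scale) = 53800 / 3.837 ≈ 14000 km².

14000 km²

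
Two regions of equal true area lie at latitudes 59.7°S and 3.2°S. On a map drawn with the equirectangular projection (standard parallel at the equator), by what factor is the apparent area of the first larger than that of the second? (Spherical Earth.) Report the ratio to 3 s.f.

1.98

For the equirectangular projection with φ₀ = 0 (plate carrée), h = 1 along meridians and k = sec φ along parallels.
Areal scale at 59.7°: h·k = 1.000 × 1.982 = 1.982.
Areal scale at 3.2°: h·k = 1.000 × 1.002 = 1.002.
Ratio = 1.982/1.002 ≈ 1.98.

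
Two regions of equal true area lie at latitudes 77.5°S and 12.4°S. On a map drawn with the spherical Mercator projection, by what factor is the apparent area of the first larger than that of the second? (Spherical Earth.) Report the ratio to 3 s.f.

On Mercator, area is exaggerated by sec²φ = 1/cos²φ.
At 77.5°: sec²(77.5°) = 1/0.2164² = 21.35.
At 12.4°: sec²(12.4°) = 1/0.9767² = 1.048.
Ratio = 21.35/1.048 = cos²(12.4°)/cos²(77.5°) ≈ 20.4.

20.4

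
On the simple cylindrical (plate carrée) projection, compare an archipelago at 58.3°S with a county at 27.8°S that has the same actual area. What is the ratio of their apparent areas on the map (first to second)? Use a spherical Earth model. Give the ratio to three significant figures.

In the plate carrée (x = Rλ, y = Rφ), meridians are true-scale (h = 1) and parallels are stretched by k = sec φ.
Areal scale at 58.3°: h·k = 1.000 × 1.903 = 1.903.
Areal scale at 27.8°: h·k = 1.000 × 1.130 = 1.130.
Ratio = 1.903/1.130 ≈ 1.68.

1.68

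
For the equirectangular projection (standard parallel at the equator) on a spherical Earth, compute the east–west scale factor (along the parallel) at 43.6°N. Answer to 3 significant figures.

In the plate carrée (x = Rλ, y = Rφ), meridians are true-scale (h = 1) and parallels are stretched by k = sec φ.
k = 1/cos 43.6° = 1/0.7242 = 1.381.

1.38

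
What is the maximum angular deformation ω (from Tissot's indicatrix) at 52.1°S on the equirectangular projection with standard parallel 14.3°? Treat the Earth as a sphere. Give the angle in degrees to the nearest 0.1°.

25.9°

With standard parallel φ₀ = 14.3°, the equirectangular projection gives x = Rλ cos φ₀, y = Rφ, so h = 1 and k = cos 14.3° / cos φ.
At 52.1°: h = 1.000, k = 1.577; principal scales a = 1.577, b = 1.000.
sin(ω/2) = (a − b)/(a + b) = 0.5775/2.577 = 0.2240, so ω = 2 arcsin(0.2240) ≈ 25.9°.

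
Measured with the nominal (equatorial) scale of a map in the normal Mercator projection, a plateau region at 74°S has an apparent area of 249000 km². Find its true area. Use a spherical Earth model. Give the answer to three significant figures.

For Mercator, h = k = sec φ (a conformal cylindrical projection has a single point scale, 1/cos φ).
Areal scale = k² = sec²φ = 1/cos²(74°) = 1/0.2756² = 13.16.
True area = apparent / (areal scale) = 249000 / 13.16 ≈ 18900 km².

18900 km²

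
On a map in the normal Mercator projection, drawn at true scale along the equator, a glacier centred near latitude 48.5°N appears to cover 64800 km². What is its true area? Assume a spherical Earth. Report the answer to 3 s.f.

28500 km²

For Mercator, h = k = sec φ (a conformal cylindrical projection has a single point scale, 1/cos φ).
Areal scale = k² = sec²φ = 1/cos²(48.5°) = 1/0.6626² = 2.278.
True area = apparent / (areal scale) = 64800 / 2.278 ≈ 28500 km².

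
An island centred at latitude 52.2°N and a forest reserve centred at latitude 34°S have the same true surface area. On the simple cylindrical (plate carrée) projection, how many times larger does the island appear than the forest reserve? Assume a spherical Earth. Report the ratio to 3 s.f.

1.35

In the plate carrée (x = Rλ, y = Rφ), meridians are true-scale (h = 1) and parallels are stretched by k = sec φ.
Areal scale at 52.2°: h·k = 1.000 × 1.632 = 1.632.
Areal scale at 34°: h·k = 1.000 × 1.206 = 1.206.
Ratio = 1.632/1.206 ≈ 1.35.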